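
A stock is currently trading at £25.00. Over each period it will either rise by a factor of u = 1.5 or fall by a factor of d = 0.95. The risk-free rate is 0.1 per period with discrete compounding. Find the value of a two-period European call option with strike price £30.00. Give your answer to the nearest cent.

£3.46

Risk-neutral probability p = (1 + 0.1 − 0.95)/(1.5 − 0.95) = 0.1500/0.5500 = 0.2727
Terminal stock prices: S_uu = 56.25, S_ud = 35.62, S_dd = 22.56
Terminal payoffs (S − K): max(26.25, 0) = 26.25, max(5.625, 0) = 5.625, max(-7.438, 0) = 0
Node u (S = 37.5): V_u = 1/1.1·[0.2727·26.2500 + 0.7273·5.6250] = 10.2273
Node d (S = 23.75): V_d = 1/1.1·[0.2727·5.6250 + 0.7273·0.0000] = 1.3946
Node 0 (S = 25): V_0 = 1/1.1·[0.2727·10.2273 + 0.7273·1.3946] = 3.4578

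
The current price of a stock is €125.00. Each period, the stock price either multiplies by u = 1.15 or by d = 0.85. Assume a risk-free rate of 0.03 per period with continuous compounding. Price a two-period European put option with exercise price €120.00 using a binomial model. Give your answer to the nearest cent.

€4.44

Risk-neutral probability p = (e^0.03 − 0.85)/(1.15 − 0.85) = 0.1805/0.3000 = 0.6015
Terminal stock prices: S_uu = 165.3, S_ud = 122.2, S_dd = 90.31
Terminal payoffs (K − S): max(-45.31, 0) = 0, max(-2.188, 0) = 0, max(29.69, 0) = 29.69
Node u (S = 143.8): V_u = e^(−0.03)·[0.6015·0.0000 + 0.3985·0.0000] = 0.0000
Node d (S = 106.2): V_d = e^(−0.03)·[0.6015·0.0000 + 0.3985·29.6875] = 11.4804
Node 0 (S = 125): V_0 = e^(−0.03)·[0.6015·0.0000 + 0.3985·11.4804] = 4.4396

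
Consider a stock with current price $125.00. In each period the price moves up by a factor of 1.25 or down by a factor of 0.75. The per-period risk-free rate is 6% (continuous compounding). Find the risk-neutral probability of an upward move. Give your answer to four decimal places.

p = 0.6237

Risk-neutral probability p = (e^0.06 − 0.75)/(1.25 − 0.75) = 0.3118/0.5000 = 0.6237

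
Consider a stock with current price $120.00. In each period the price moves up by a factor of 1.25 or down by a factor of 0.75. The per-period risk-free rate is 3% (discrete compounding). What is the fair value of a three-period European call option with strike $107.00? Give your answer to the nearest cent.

$33.21

Risk-neutral probability p = (1 + 0.03 − 0.75)/(1.25 − 0.75) = 0.2800/0.5000 = 0.5600
Terminal stock prices: S_uuu = 234.4, S_uud = 140.6, S_udd = 84.38, S_ddd = 50.62
Terminal payoffs (S − K): max(127.4, 0) = 127.4, max(33.62, 0) = 33.62, max(-22.62, 0) = 0, max(-56.38, 0) = 0
Node uu (S = 187.5): V_uu = 1/1.03·[0.5600·127.3750 + 0.4400·33.6250] = 83.6165
Node ud (S = 112.5): V_ud = 1/1.03·[0.5600·33.6250 + 0.4400·0.0000] = 18.2816
Node dd (S = 67.5): V_dd = 1/1.03·[0.5600·0.0000 + 0.4400·0.0000] = 0.0000
Node u (S = 150): V_u = 1/1.03·[0.5600·83.6165 + 0.4400·18.2816] = 53.2710
Node d (S = 90): V_d = 1/1.03·[0.5600·18.2816 + 0.4400·0.0000] = 9.9395
Node 0 (S = 120): V_0 = 1/1.03·[0.5600·53.2710 + 0.4400·9.9395] = 33.2089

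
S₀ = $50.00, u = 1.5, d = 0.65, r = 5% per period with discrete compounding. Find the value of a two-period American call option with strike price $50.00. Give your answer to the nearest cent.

Risk-neutral probability p = (1 + 0.05 − 0.65)/(1.5 − 0.65) = 0.4000/0.8500 = 0.4706
Terminal stock prices: S_uu = 112.5, S_ud = 48.75, S_dd = 21.13
Terminal payoffs (S − K): max(62.5, 0) = 62.5, max(-1.25, 0) = 0, max(-28.87, 0) = 0
Node u (S = 75): continuation = 1/1.05·[0.4706·62.5000 + 0.5294·0.0000] = 28.0112; exercise value = 25.0000 ≤ continuation, so V_u = 28.0112
Node d (S = 32.5): continuation = 1/1.05·[0.4706·0.0000 + 0.5294·0.0000] = 0.0000; exercise value = 0.0000 ≤ continuation, so V_d = 0.0000
Node 0 (S = 50): continuation = 1/1.05·[0.4706·28.0112 + 0.5294·0.0000] = 12.5540; exercise value = 0.0000 ≤ continuation, so V_0 = 12.5540

$12.55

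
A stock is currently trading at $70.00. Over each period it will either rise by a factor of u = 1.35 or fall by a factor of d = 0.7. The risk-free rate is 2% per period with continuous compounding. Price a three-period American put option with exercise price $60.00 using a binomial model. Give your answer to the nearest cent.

$9.63

Risk-neutral probability p = (e^0.02 − 0.7)/(1.35 − 0.7) = 0.3202/0.6500 = 0.4926
Terminal stock prices: S_uuu = 172.2, S_uud = 89.3, S_udd = 46.3, S_ddd = 24.01
Terminal payoffs (K − S): max(-112.2, 0) = 0, max(-29.3, 0) = 0, max(13.7, 0) = 13.7, max(35.99, 0) = 35.99
Node uu (S = 127.6): continuation = e^(−0.02)·[0.4926·0.0000 + 0.5074·0.0000] = 0.0000; exercise value = 0.0000 ≤ continuation, so V_uu = 0.0000
Node ud (S = 66.15): continuation = e^(−0.02)·[0.4926·0.0000 + 0.5074·13.6950] = 6.8110; exercise value = 0.0000 ≤ continuation, so V_ud = 6.8110
Node dd (S = 34.3): continuation = e^(−0.02)·[0.4926·13.6950 + 0.5074·35.9900] = 24.5119; exercise value = 25.7000 > continuation, so V_dd = 25.7000 (exercise)
Node u (S = 94.5): continuation = e^(−0.02)·[0.4926·0.0000 + 0.5074·6.8110] = 3.3874; exercise value = 0.0000 ≤ continuation, so V_u = 3.3874
Node d (S = 49): continuation = e^(−0.02)·[0.4926·6.8110 + 0.5074·25.7000] = 16.0703; exercise value = 11.0000 ≤ continuation, so V_d = 16.0703
Node 0 (S = 70): continuation = e^(−0.02)·[0.4926·3.3874 + 0.5074·16.0703] = 9.6280; exercise value = 0.0000 ≤ continuation, so V_0 = 9.6280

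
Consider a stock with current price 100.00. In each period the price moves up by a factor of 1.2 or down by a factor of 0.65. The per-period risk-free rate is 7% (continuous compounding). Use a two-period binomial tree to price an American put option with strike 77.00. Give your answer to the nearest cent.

2.59

Risk-neutral probability p = (e^0.07 − 0.65)/(1.2 − 0.65) = 0.4225/0.5500 = 0.7682
Terminal stock prices: S_uu = 144, S_ud = 78, S_dd = 42.25
Terminal payoffs (K − S): max(-67, 0) = 0, max(-1, 0) = 0, max(34.75, 0) = 34.75
Node u (S = 120): continuation = e^(−0.07)·[0.7682·0.0000 + 0.2318·0.0000] = 0.0000; exercise value = 0.0000 ≤ continuation, so V_u = 0.0000
Node d (S = 65): continuation = e^(−0.07)·[0.7682·0.0000 + 0.2318·34.7500] = 7.5106; exercise value = 12.0000 > continuation, so V_d = 12.0000 (exercise)
Node 0 (S = 100): continuation = e^(−0.07)·[0.7682·0.0000 + 0.2318·12.0000] = 2.5936; exercise value = 0.0000 ≤ continuation, so V_0 = 2.5936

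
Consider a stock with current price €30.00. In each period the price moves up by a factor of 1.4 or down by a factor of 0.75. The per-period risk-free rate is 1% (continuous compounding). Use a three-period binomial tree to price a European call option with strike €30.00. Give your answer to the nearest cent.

€7.19

Risk-neutral probability p = (e^0.01 − 0.75)/(1.4 − 0.75) = 0.2601/0.6500 = 0.4001
Terminal stock prices: S_uuu = 82.32, S_uud = 44.1, S_udd = 23.62, S_ddd = 12.66
Terminal payoffs (S − K): max(52.32, 0) = 52.32, max(14.1, 0) = 14.1, max(-6.375, 0) = 0, max(-17.34, 0) = 0
Node uu (S = 58.8): V_uu = e^(−0.01)·[0.4001·52.3200 + 0.5999·14.1000] = 29.0985
Node ud (S = 31.5): V_ud = e^(−0.01)·[0.4001·14.1000 + 0.5999·0.0000] = 5.5850
Node dd (S = 16.88): V_dd = e^(−0.01)·[0.4001·0.0000 + 0.5999·0.0000] = 0.0000
Node u (S = 42): V_u = e^(−0.01)·[0.4001·29.0985 + 0.5999·5.5850] = 14.8430
Node d (S = 22.5): V_d = e^(−0.01)·[0.4001·5.5850 + 0.5999·0.0000] = 2.2122
Node 0 (S = 30): V_0 = e^(−0.01)·[0.4001·14.8430 + 0.5999·2.2122] = 7.1932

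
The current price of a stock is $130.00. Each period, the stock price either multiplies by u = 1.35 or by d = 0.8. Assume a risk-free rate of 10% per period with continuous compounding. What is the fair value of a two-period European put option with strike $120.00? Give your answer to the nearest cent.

$5.97

Risk-neutral probability p = (e^0.1 − 0.8)/(1.35 − 0.8) = 0.3052/0.5500 = 0.5549
Terminal stock prices: S_uu = 236.9, S_ud = 140.4, S_dd = 83.2
Terminal payoffs (K − S): max(-116.9, 0) = 0, max(-20.4, 0) = 0, max(36.8, 0) = 36.8
Node u (S = 175.5): V_u = e^(−0.1)·[0.5549·0.0000 + 0.4451·0.0000] = 0.0000
Node d (S = 104): V_d = e^(−0.1)·[0.5549·0.0000 + 0.4451·36.8000] = 14.8224
Node 0 (S = 130): V_0 = e^(−0.1)·[0.5549·0.0000 + 0.4451·14.8224] = 5.9702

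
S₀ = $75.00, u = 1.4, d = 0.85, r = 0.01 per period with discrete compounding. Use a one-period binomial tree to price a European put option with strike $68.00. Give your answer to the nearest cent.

$2.98

Risk-neutral probability p = (1 + 0.01 − 0.85)/(1.4 − 0.85) = 0.1600/0.5500 = 0.2909
Terminal stock prices: S_u = 105, S_d = 63.75
Terminal payoffs (K − S): max(-37, 0) = 0, max(4.25, 0) = 4.25
Node 0 (S = 75): V_0 = 1/1.01·[0.2909·0.0000 + 0.7091·4.2500] = 2.9838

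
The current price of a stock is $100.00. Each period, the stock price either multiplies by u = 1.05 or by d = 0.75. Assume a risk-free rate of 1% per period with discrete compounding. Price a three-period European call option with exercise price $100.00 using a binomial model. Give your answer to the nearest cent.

$9.96

Risk-neutral probability p = (1 + 0.01 − 0.75)/(1.05 − 0.75) = 0.2600/0.3000 = 0.8667
Terminal stock prices: S_uuu = 115.8, S_uud = 82.69, S_udd = 59.06, S_ddd = 42.19
Terminal payoffs (S − K): max(15.76, 0) = 15.76, max(-17.31, 0) = 0, max(-40.94, 0) = 0, max(-57.81, 0) = 0
Node uu (S = 110.2): V_uu = 1/1.01·[0.8667·15.7625 + 0.1333·0.0000] = 13.5256
Node ud (S = 78.75): V_ud = 1/1.01·[0.8667·0.0000 + 0.1333·0.0000] = 0.0000
Node dd (S = 56.25): V_dd = 1/1.01·[0.8667·0.0000 + 0.1333·0.0000] = 0.0000
Node u (S = 105): V_u = 1/1.01·[0.8667·13.5256 + 0.1333·0.0000] = 11.6061
Node d (S = 75): V_d = 1/1.01·[0.8667·0.0000 + 0.1333·0.0000] = 0.0000
Node 0 (S = 100): V_0 = 1/1.01·[0.8667·11.6061 + 0.1333·0.0000] = 9.9590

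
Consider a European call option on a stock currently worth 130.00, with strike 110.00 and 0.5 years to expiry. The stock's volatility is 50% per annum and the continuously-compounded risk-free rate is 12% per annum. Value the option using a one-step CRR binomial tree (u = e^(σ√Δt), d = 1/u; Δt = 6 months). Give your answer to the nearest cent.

CRR parameters: u = e^(σ√Δt) = e^(0.5·√0.5) = 1.4241, d = 1/u = 0.7022
Per-period rate: rΔt = 0.12·0.5 = 0.06, so R = e^0.06 = 1.0618
Risk-neutral probability p = (e^0.06 − 0.7022)/(1.4241 − 0.7022) = 0.3596/0.7219 = 0.4982
Terminal stock prices: S_u = 185.1, S_d = 91.28
Terminal payoffs (S − K): max(75.14, 0) = 75.14, max(-18.72, 0) = 0
Node 0 (S = 130): V_0 = e^(−0.06)·[0.4982·75.1355 + 0.5018·0.0000] = 35.2509

35.25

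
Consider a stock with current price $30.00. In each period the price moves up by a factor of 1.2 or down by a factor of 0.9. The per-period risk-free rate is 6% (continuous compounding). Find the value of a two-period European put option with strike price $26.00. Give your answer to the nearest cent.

Risk-neutral probability p = (e^0.06 − 0.9)/(1.2 − 0.9) = 0.1618/0.3000 = 0.5395
Terminal stock prices: S_uu = 43.2, S_ud = 32.4, S_dd = 24.3
Terminal payoffs (K − S): max(-17.2, 0) = 0, max(-6.4, 0) = 0, max(1.7, 0) = 1.7
Node u (S = 36): V_u = e^(−0.06)·[0.5395·0.0000 + 0.4605·0.0000] = 0.0000
Node d (S = 27): V_d = e^(−0.06)·[0.5395·0.0000 + 0.4605·1.7000] = 0.7373
Node 0 (S = 30): V_0 = e^(−0.06)·[0.5395·0.0000 + 0.4605·0.7373] = 0.3198

$0.32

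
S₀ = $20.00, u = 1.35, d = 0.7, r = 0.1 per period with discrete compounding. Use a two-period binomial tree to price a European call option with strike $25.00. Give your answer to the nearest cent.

$3.58

Risk-neutral probability p = (1 + 0.1 − 0.7)/(1.35 − 0.7) = 0.4000/0.6500 = 0.6154
Terminal stock prices: S_uu = 36.45, S_ud = 18.9, S_dd = 9.8
Terminal payoffs (S − K): max(11.45, 0) = 11.45, max(-6.1, 0) = 0, max(-15.2, 0) = 0
Node u (S = 27): V_u = 1/1.1·[0.6154·11.4500 + 0.3846·0.0000] = 6.4056
Node d (S = 14): V_d = 1/1.1·[0.6154·0.0000 + 0.3846·0.0000] = 0.0000
Node 0 (S = 20): V_0 = 1/1.1·[0.6154·6.4056 + 0.3846·0.0000] = 3.5835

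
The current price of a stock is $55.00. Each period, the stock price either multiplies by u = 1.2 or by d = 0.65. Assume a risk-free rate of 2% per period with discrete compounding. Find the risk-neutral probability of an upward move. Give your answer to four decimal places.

Risk-neutral probability p = (1 + 0.02 − 0.65)/(1.2 − 0.65) = 0.3700/0.5500 = 0.6727

p = 0.6727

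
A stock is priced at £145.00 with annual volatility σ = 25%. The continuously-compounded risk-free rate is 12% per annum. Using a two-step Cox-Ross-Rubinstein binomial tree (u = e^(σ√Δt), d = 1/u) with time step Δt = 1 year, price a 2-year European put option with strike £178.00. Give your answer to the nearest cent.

CRR parameters: u = e^(σ√Δt) = e^(0.25·√1) = 1.2840, d = 1/u = 0.7788
Per-period rate: rΔt = 0.12·1 = 0.12, so R = e^0.12 = 1.1275
Risk-neutral probability p = (e^0.12 − 0.7788)/(1.2840 − 0.7788) = 0.3487/0.5052 = 0.6902
Terminal stock prices: S_uu = 239.1, S_ud = 145, S_dd = 87.95
Terminal payoffs (K − S): max(-61.06, 0) = 0, max(33, 0) = 33, max(90.05, 0) = 90.05
Node u (S = 186.2): V_u = e^(−0.12)·[0.6902·0.0000 + 0.3098·33.0000] = 9.0679
Node d (S = 112.9): V_d = e^(−0.12)·[0.6902·33.0000 + 0.3098·90.0531] = 44.9457
Node 0 (S = 145): V_0 = e^(−0.12)·[0.6902·9.0679 + 0.3098·44.9457] = 17.9012

£17.90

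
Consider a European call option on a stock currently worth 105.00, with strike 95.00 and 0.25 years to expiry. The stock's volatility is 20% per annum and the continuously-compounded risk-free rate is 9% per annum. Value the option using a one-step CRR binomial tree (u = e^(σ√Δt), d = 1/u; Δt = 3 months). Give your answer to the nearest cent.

CRR parameters: u = e^(σ√Δt) = e^(0.2·√0.25) = 1.1052, d = 1/u = 0.9048
Per-period rate: rΔt = 0.09·0.25 = 0.0225, so R = e^0.0225 = 1.0228
Risk-neutral probability p = (e^0.0225 − 0.9048)/(1.1052 − 0.9048) = 0.1179/0.2003 = 0.5886
Terminal stock prices: S_u = 116, S_d = 95.01
Terminal payoffs (S − K): max(21.04, 0) = 21.04, max(0.007929, 0) = 0.007929
Node 0 (S = 105): V_0 = e^(−0.0225)·[0.5886·21.0429 + 0.4114·0.0079] = 12.1136

12.11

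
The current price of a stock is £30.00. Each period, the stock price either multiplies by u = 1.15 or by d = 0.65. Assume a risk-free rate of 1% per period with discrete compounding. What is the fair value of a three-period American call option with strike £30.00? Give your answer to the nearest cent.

Risk-neutral probability p = (1 + 0.01 − 0.65)/(1.15 − 0.65) = 0.3600/0.5000 = 0.7200
Terminal stock prices: S_uuu = 45.63, S_uud = 25.79, S_udd = 14.58, S_ddd = 8.239
Terminal payoffs (S − K): max(15.63, 0) = 15.63, max(-4.211, 0) = 0, max(-15.42, 0) = 0, max(-21.76, 0) = 0
Node uu (S = 39.67): continuation = 1/1.01·[0.7200·15.6262 + 0.2800·0.0000] = 11.1395; exercise value = 9.6750 ≤ continuation, so V_uu = 11.1395
Node ud (S = 22.43): continuation = 1/1.01·[0.7200·0.0000 + 0.2800·0.0000] = 0.0000; exercise value = 0.0000 ≤ continuation, so V_ud = 0.0000
Node dd (S = 12.68): continuation = 1/1.01·[0.7200·0.0000 + 0.2800·0.0000] = 0.0000; exercise value = 0.0000 ≤ continuation, so V_dd = 0.0000
Node u (S = 34.5): continuation = 1/1.01·[0.7200·11.1395 + 0.2800·0.0000] = 7.9410; exercise value = 4.5000 ≤ continuation, so V_u = 7.9410
Node d (S = 19.5): continuation = 1/1.01·[0.7200·0.0000 + 0.2800·0.0000] = 0.0000; exercise value = 0.0000 ≤ continuation, so V_d = 0.0000
Node 0 (S = 30): continuation = 1/1.01·[0.7200·7.9410 + 0.2800·0.0000] = 5.6609; exercise value = 0.0000 ≤ continuation, so V_0 = 5.6609

£5.66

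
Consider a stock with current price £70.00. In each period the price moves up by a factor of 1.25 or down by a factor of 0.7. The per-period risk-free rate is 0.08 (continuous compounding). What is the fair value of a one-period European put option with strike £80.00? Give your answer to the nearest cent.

Risk-neutral probability p = (e^0.08 − 0.7)/(1.25 − 0.7) = 0.3833/0.5500 = 0.6969
Terminal stock prices: S_u = 87.5, S_d = 49
Terminal payoffs (K − S): max(-7.5, 0) = 0, max(31, 0) = 31
Node 0 (S = 70): V_0 = e^(−0.08)·[0.6969·0.0000 + 0.3031·31.0000] = 8.6741

£8.67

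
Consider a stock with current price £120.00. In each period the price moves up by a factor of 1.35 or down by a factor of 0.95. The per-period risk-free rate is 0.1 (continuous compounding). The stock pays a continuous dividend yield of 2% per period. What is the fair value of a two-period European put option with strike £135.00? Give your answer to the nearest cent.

£9.72

Per-period risk-free factor R = e^0.1 = 1.1052; dividend-adjusted growth = e^(0.1−0.02) = 1.0833.
Risk-neutral probability p = (1.0833 − 0.95)/(1.35 − 0.95) = 0.1333/0.4000 = 0.3332
Terminal stock prices: S_uu = 218.7, S_ud = 153.9, S_dd = 108.3
Terminal payoffs (K − S): max(-83.7, 0) = 0, max(-18.9, 0) = 0, max(26.7, 0) = 26.7
Node u (S = 162): V_u = e^(−0.1)·[0.3332·0.0000 + 0.6668·0.0000] = 0.0000
Node d (S = 114): V_d = e^(−0.1)·[0.3332·0.0000 + 0.6668·26.7000] = 16.1089
Node 0 (S = 120): V_0 = e^(−0.1)·[0.3332·0.0000 + 0.6668·16.1089] = 9.7190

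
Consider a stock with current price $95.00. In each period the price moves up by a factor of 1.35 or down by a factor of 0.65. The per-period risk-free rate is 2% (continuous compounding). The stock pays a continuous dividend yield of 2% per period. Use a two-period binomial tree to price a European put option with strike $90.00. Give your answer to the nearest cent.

$15.17

Per-period risk-free factor R = e^0.02 = 1.0202; dividend-adjusted growth = e^(0.02−0.02) = 1.0000.
Risk-neutral probability p = (1.0000 − 0.65)/(1.35 − 0.65) = 0.3500/0.7000 = 0.5000
Terminal stock prices: S_uu = 173.1, S_ud = 83.36, S_dd = 40.14
Terminal payoffs (K − S): max(-83.14, 0) = 0, max(6.638, 0) = 6.638, max(49.86, 0) = 49.86
Node u (S = 128.2): V_u = e^(−0.02)·[0.5000·0.0000 + 0.5000·6.6375] = 3.2530
Node d (S = 61.75): V_d = e^(−0.02)·[0.5000·6.6375 + 0.5000·49.8625] = 27.6906
Node 0 (S = 95): V_0 = e^(−0.02)·[0.5000·3.2530 + 0.5000·27.6906] = 15.1655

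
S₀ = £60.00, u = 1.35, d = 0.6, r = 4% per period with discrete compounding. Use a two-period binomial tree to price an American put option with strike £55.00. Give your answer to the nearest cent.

£8.99

Risk-neutral probability p = (1 + 0.04 − 0.6)/(1.35 − 0.6) = 0.4400/0.7500 = 0.5867
Terminal stock prices: S_uu = 109.4, S_ud = 48.6, S_dd = 21.6
Terminal payoffs (K − S): max(-54.35, 0) = 0, max(6.4, 0) = 6.4, max(33.4, 0) = 33.4
Node u (S = 81): continuation = 1/1.04·[0.5867·0.0000 + 0.4133·6.4000] = 2.5436; exercise value = 0.0000 ≤ continuation, so V_u = 2.5436
Node d (S = 36): continuation = 1/1.04·[0.5867·6.4000 + 0.4133·33.4000] = 16.8846; exercise value = 19.0000 > continuation, so V_d = 19.0000 (exercise)
Node 0 (S = 60): continuation = 1/1.04·[0.5867·2.5436 + 0.4133·19.0000] = 8.9861; exercise value = 0.0000 ≤ continuation, so V_0 = 8.9861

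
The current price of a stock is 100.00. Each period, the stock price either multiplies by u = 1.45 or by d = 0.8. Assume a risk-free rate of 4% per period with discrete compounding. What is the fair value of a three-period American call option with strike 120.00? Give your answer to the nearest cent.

19.33

Risk-neutral probability p = (1 + 0.04 − 0.8)/(1.45 − 0.8) = 0.2400/0.6500 = 0.3692
Terminal stock prices: S_uuu = 304.9, S_uud = 168.2, S_udd = 92.8, S_ddd = 51.2
Terminal payoffs (S − K): max(184.9, 0) = 184.9, max(48.2, 0) = 48.2, max(-27.2, 0) = 0, max(-68.8, 0) = 0
Node uu (S = 210.2): continuation = 1/1.04·[0.3692·184.8625 + 0.6308·48.2000] = 94.8654; exercise value = 90.2500 ≤ continuation, so V_uu = 94.8654
Node ud (S = 116): continuation = 1/1.04·[0.3692·48.2000 + 0.6308·0.0000] = 17.1124; exercise value = 0.0000 ≤ continuation, so V_ud = 17.1124
Node dd (S = 64): continuation = 1/1.04·[0.3692·0.0000 + 0.6308·0.0000] = 0.0000; exercise value = 0.0000 ≤ continuation, so V_dd = 0.0000
Node u (S = 145): continuation = 1/1.04·[0.3692·94.8654 + 0.6308·17.1124] = 44.0589; exercise value = 25.0000 ≤ continuation, so V_u = 44.0589
Node d (S = 80): continuation = 1/1.04·[0.3692·17.1124 + 0.6308·0.0000] = 6.0754; exercise value = 0.0000 ≤ continuation, so V_d = 6.0754
Node 0 (S = 100): continuation = 1/1.04·[0.3692·44.0589 + 0.6308·6.0754] = 19.3270; exercise value = 0.0000 ≤ continuation, so V_0 = 19.3270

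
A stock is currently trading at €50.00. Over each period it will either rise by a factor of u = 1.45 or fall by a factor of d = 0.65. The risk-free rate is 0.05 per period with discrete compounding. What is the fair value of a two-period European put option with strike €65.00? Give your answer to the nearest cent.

€18.06

Risk-neutral probability p = (1 + 0.05 − 0.65)/(1.45 − 0.65) = 0.4000/0.8000 = 0.5000
Terminal stock prices: S_uu = 105.1, S_ud = 47.12, S_dd = 21.13
Terminal payoffs (K − S): max(-40.12, 0) = 0, max(17.88, 0) = 17.88, max(43.88, 0) = 43.88
Node u (S = 72.5): V_u = 1/1.05·[0.5000·0.0000 + 0.5000·17.8750] = 8.5119
Node d (S = 32.5): V_d = 1/1.05·[0.5000·17.8750 + 0.5000·43.8750] = 29.4048
Node 0 (S = 50): V_0 = 1/1.05·[0.5000·8.5119 + 0.5000·29.4048] = 18.0556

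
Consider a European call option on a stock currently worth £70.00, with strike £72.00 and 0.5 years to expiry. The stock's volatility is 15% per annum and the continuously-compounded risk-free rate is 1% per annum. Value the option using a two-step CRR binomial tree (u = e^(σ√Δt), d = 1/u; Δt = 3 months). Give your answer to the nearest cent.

CRR parameters: u = e^(σ√Δt) = e^(0.15·√0.25) = 1.0779, d = 1/u = 0.9277
Per-period rate: rΔt = 0.01·0.25 = 0.0025, so R = e^0.0025 = 1.0025
Risk-neutral probability p = (e^0.0025 − 0.9277)/(1.0779 − 0.9277) = 0.0748/0.1501 = 0.4979
Terminal stock prices: S_uu = 81.33, S_ud = 70, S_dd = 60.25
Terminal payoffs (S − K): max(9.328, 0) = 9.328, max(-2, 0) = 0, max(-11.75, 0) = 0
Node u (S = 75.45): V_u = e^(−0.0025)·[0.4979·9.3284 + 0.5021·0.0000] = 4.6333
Node d (S = 64.94): V_d = e^(−0.0025)·[0.4979·0.0000 + 0.5021·0.0000] = 0.0000
Node 0 (S = 70): V_0 = e^(−0.0025)·[0.4979·4.6333 + 0.5021·0.0000] = 2.3013

£2.30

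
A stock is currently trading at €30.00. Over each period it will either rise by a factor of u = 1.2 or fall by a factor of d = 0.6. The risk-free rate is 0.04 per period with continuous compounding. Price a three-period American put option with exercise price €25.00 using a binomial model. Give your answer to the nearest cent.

€2.40

Risk-neutral probability p = (e^0.04 − 0.6)/(1.2 − 0.6) = 0.4408/0.6000 = 0.7347
Terminal stock prices: S_uuu = 51.84, S_uud = 25.92, S_udd = 12.96, S_ddd = 6.48
Terminal payoffs (K − S): max(-26.84, 0) = 0, max(-0.92, 0) = 0, max(12.04, 0) = 12.04, max(18.52, 0) = 18.52
Node uu (S = 43.2): continuation = e^(−0.04)·[0.7347·0.0000 + 0.2653·0.0000] = 0.0000; exercise value = 0.0000 ≤ continuation, so V_uu = 0.0000
Node ud (S = 21.6): continuation = e^(−0.04)·[0.7347·0.0000 + 0.2653·12.0400] = 3.0691; exercise value = 3.4000 > continuation, so V_ud = 3.4000 (exercise)
Node dd (S = 10.8): continuation = e^(−0.04)·[0.7347·12.0400 + 0.2653·18.5200] = 13.2197; exercise value = 14.2000 > continuation, so V_dd = 14.2000 (exercise)
Node u (S = 36): continuation = e^(−0.04)·[0.7347·0.0000 + 0.2653·3.4000] = 0.8667; exercise value = 0.0000 ≤ continuation, so V_u = 0.8667
Node d (S = 18): continuation = e^(−0.04)·[0.7347·3.4000 + 0.2653·14.2000] = 6.0197; exercise value = 7.0000 > continuation, so V_d = 7.0000 (exercise)
Node 0 (S = 30): continuation = e^(−0.04)·[0.7347·0.8667 + 0.2653·7.0000] = 2.3962; exercise value = 0.0000 ≤ continuation, so V_0 = 2.3962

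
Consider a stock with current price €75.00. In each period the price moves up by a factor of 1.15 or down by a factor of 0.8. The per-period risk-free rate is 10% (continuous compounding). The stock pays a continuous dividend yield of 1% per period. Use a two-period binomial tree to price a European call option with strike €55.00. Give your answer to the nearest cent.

Per-period risk-free factor R = e^0.1 = 1.1052; dividend-adjusted growth = e^(0.1−0.01) = 1.0942.
Risk-neutral probability p = (1.0942 − 0.8)/(1.15 − 0.8) = 0.2942/0.3500 = 0.8405
Terminal stock prices: S_uu = 99.19, S_ud = 69, S_dd = 48
Terminal payoffs (S − K): max(44.19, 0) = 44.19, max(14, 0) = 14, max(-7, 0) = 0
Node u (S = 86.25): V_u = e^(−0.1)·[0.8405·44.1875 + 0.1595·14.0000] = 35.6257
Node d (S = 60): V_d = e^(−0.1)·[0.8405·14.0000 + 0.1595·0.0000] = 10.6472
Node 0 (S = 75): V_0 = e^(−0.1)·[0.8405·35.6257 + 0.1595·10.6472] = 28.6305

€28.63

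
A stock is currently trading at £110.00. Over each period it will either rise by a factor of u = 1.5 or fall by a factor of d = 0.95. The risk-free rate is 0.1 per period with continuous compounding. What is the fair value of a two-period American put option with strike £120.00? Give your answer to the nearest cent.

£10.07

Risk-neutral probability p = (e^0.1 − 0.95)/(1.5 − 0.95) = 0.1552/0.5500 = 0.2821
Terminal stock prices: S_uu = 247.5, S_ud = 156.8, S_dd = 99.27
Terminal payoffs (K − S): max(-127.5, 0) = 0, max(-36.75, 0) = 0, max(20.73, 0) = 20.73
Node u (S = 165): continuation = e^(−0.1)·[0.2821·0.0000 + 0.7179·0.0000] = 0.0000; exercise value = 0.0000 ≤ continuation, so V_u = 0.0000
Node d (S = 104.5): continuation = e^(−0.1)·[0.2821·0.0000 + 0.7179·20.7250] = 13.4621; exercise value = 15.5000 > continuation, so V_d = 15.5000 (exercise)
Node 0 (S = 110): continuation = e^(−0.1)·[0.2821·0.0000 + 0.7179·15.5000] = 10.0681; exercise value = 10.0000 ≤ continuation, so V_0 = 10.0681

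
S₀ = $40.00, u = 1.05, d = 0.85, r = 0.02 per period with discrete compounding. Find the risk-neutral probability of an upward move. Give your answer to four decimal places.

p = 0.8500

Risk-neutral probability p = (1 + 0.02 − 0.85)/(1.05 − 0.85) = 0.1700/0.2000 = 0.8500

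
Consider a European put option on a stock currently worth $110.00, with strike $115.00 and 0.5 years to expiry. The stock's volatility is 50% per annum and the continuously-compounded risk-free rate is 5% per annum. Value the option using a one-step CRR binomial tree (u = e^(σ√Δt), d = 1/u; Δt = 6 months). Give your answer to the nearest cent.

CRR parameters: u = e^(σ√Δt) = e^(0.5·√0.5) = 1.4241, d = 1/u = 0.7022
Per-period rate: rΔt = 0.05·0.5 = 0.025, so R = e^0.025 = 1.0253
Risk-neutral probability p = (e^0.025 − 0.7022)/(1.4241 − 0.7022) = 0.3231/0.7219 = 0.4476
Terminal stock prices: S_u = 156.7, S_d = 77.24
Terminal payoffs (K − S): max(-41.65, 0) = 0, max(37.76, 0) = 37.76
Node 0 (S = 110): V_0 = e^(−0.025)·[0.4476·0.0000 + 0.5524·37.7593] = 20.3437

$20.34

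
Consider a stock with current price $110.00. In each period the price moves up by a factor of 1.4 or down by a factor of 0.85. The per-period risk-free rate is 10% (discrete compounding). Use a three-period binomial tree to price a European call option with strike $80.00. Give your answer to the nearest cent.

Risk-neutral probability p = (1 + 0.1 − 0.85)/(1.4 − 0.85) = 0.2500/0.5500 = 0.4545
Terminal stock prices: S_uuu = 301.8, S_uud = 183.3, S_udd = 111.3, S_ddd = 67.55
Terminal payoffs (S − K): max(221.8, 0) = 221.8, max(103.3, 0) = 103.3, max(31.26, 0) = 31.26, max(-12.45, 0) = 0
Node uu (S = 215.6): V_uu = 1/1.1·[0.4545·221.8400 + 0.5455·103.2600] = 142.8727
Node ud (S = 130.9): V_ud = 1/1.1·[0.4545·103.2600 + 0.5455·31.2650] = 58.1727
Node dd (S = 79.47): V_dd = 1/1.1·[0.4545·31.2650 + 0.5455·0.0000] = 12.9194
Node u (S = 154): V_u = 1/1.1·[0.4545·142.8727 + 0.5455·58.1727] = 87.8843
Node d (S = 93.5): V_d = 1/1.1·[0.4545·58.1727 + 0.5455·12.9194] = 30.4446
Node 0 (S = 110): V_0 = 1/1.1·[0.4545·87.8843 + 0.5455·30.4446] = 51.4123

$51.41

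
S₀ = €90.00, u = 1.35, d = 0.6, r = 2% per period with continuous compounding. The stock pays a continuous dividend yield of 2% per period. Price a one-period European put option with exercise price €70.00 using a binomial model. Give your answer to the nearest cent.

€7.32

Per-period risk-free factor R = e^0.02 = 1.0202; dividend-adjusted growth = e^(0.02−0.02) = 1.0000.
Risk-neutral probability p = (1.0000 − 0.6)/(1.35 − 0.6) = 0.4000/0.7500 = 0.5333
Terminal stock prices: S_u = 121.5, S_d = 54
Terminal payoffs (K − S): max(-51.5, 0) = 0, max(16, 0) = 16
Node 0 (S = 90): V_0 = e^(−0.02)·[0.5333·0.0000 + 0.4667·16.0000] = 7.3188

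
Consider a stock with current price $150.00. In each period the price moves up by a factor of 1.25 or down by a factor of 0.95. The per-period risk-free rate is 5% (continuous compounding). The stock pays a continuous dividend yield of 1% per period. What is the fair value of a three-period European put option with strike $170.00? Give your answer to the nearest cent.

$12.38

Per-period risk-free factor R = e^0.05 = 1.0513; dividend-adjusted growth = e^(0.05−0.01) = 1.0408.
Risk-neutral probability p = (1.0408 − 0.95)/(1.25 − 0.95) = 0.0908/0.3000 = 0.3027
Terminal stock prices: S_uuu = 293, S_uud = 222.7, S_udd = 169.2, S_ddd = 128.6
Terminal payoffs (K − S): max(-123, 0) = 0, max(-52.66, 0) = 0, max(0.7812, 0) = 0.7812, max(41.39, 0) = 41.39
Node uu (S = 234.4): V_uu = e^(−0.05)·[0.3027·0.0000 + 0.6973·0.0000] = 0.0000
Node ud (S = 178.1): V_ud = e^(−0.05)·[0.3027·0.0000 + 0.6973·0.7812] = 0.5182
Node dd (S = 135.4): V_dd = e^(−0.05)·[0.3027·0.7812 + 0.6973·41.3938] = 27.6810
Node u (S = 187.5): V_u = e^(−0.05)·[0.3027·0.0000 + 0.6973·0.5182] = 0.3437
Node d (S = 142.5): V_d = e^(−0.05)·[0.3027·0.5182 + 0.6973·27.6810] = 18.5097
Node 0 (S = 150): V_0 = e^(−0.05)·[0.3027·0.3437 + 0.6973·18.5097] = 12.3763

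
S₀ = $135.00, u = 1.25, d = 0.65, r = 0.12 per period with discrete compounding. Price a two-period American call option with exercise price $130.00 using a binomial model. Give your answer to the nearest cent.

$39.59

Risk-neutral probability p = (1 + 0.12 − 0.65)/(1.25 − 0.65) = 0.4700/0.6000 = 0.7833
Terminal stock prices: S_uu = 210.9, S_ud = 109.7, S_dd = 57.04
Terminal payoffs (S − K): max(80.94, 0) = 80.94, max(-20.31, 0) = 0, max(-72.96, 0) = 0
Node u (S = 168.8): continuation = 1/1.12·[0.7833·80.9375 + 0.2167·0.0000] = 56.6081; exercise value = 38.7500 ≤ continuation, so V_u = 56.6081
Node d (S = 87.75): continuation = 1/1.12·[0.7833·0.0000 + 0.2167·0.0000] = 0.0000; exercise value = 0.0000 ≤ continuation, so V_d = 0.0000
Node 0 (S = 135): continuation = 1/1.12·[0.7833·56.6081 + 0.2167·0.0000] = 39.5920; exercise value = 5.0000 ≤ continuation, so V_0 = 39.5920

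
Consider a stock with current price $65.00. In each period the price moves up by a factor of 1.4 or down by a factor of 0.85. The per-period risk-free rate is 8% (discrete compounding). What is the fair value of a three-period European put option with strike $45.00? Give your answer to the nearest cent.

Risk-neutral probability p = (1 + 0.08 − 0.85)/(1.4 − 0.85) = 0.2300/0.5500 = 0.4182
Terminal stock prices: S_uuu = 178.4, S_uud = 108.3, S_udd = 65.75, S_ddd = 39.92
Terminal payoffs (K − S): max(-133.4, 0) = 0, max(-63.29, 0) = 0, max(-20.75, 0) = 0, max(5.082, 0) = 5.082
Node uu (S = 127.4): V_uu = 1/1.08·[0.4182·0.0000 + 0.5818·0.0000] = 0.0000
Node ud (S = 77.35): V_ud = 1/1.08·[0.4182·0.0000 + 0.5818·0.0000] = 0.0000
Node dd (S = 46.96): V_dd = 1/1.08·[0.4182·0.0000 + 0.5818·5.0819] = 2.7377
Node u (S = 91): V_u = 1/1.08·[0.4182·0.0000 + 0.5818·0.0000] = 0.0000
Node d (S = 55.25): V_d = 1/1.08·[0.4182·0.0000 + 0.5818·2.7377] = 1.4749
Node 0 (S = 65): V_0 = 1/1.08·[0.4182·0.0000 + 0.5818·1.4749] = 0.7945

$0.79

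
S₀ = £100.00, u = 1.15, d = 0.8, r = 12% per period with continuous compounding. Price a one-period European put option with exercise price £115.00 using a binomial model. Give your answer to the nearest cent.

Risk-neutral probability p = (e^0.12 − 0.8)/(1.15 − 0.8) = 0.3275/0.3500 = 0.9357
Terminal stock prices: S_u = 115, S_d = 80
Terminal payoffs (K − S): max(0, 0) = 0, max(35, 0) = 35
Node 0 (S = 100): V_0 = e^(−0.12)·[0.9357·0.0000 + 0.0643·35.0000] = 1.9959

£2.00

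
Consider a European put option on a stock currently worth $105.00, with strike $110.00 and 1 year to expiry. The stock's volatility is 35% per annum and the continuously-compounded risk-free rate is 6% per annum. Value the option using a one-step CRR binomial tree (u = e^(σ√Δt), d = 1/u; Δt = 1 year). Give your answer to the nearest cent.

CRR parameters: u = e^(σ√Δt) = e^(0.35·√1) = 1.4191, d = 1/u = 0.7047
Per-period rate: rΔt = 0.06·1 = 0.06, so R = e^0.06 = 1.0618
Risk-neutral probability p = (e^0.06 − 0.7047)/(1.4191 − 0.7047) = 0.3571/0.7144 = 0.4999
Terminal stock prices: S_u = 149, S_d = 73.99
Terminal payoffs (K − S): max(-39, 0) = 0, max(36.01, 0) = 36.01
Node 0 (S = 105): V_0 = e^(−0.06)·[0.4999·0.0000 + 0.5001·36.0078] = 16.9574

$16.96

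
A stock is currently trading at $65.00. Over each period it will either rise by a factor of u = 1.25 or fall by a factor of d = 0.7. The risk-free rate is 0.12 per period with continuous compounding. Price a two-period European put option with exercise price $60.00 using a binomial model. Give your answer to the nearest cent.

$1.95

Risk-neutral probability p = (e^0.12 − 0.7)/(1.25 − 0.7) = 0.4275/0.5500 = 0.7773
Terminal stock prices: S_uu = 101.6, S_ud = 56.87, S_dd = 31.85
Terminal payoffs (K − S): max(-41.56, 0) = 0, max(3.125, 0) = 3.125, max(28.15, 0) = 28.15
Node u (S = 81.25): V_u = e^(−0.12)·[0.7773·0.0000 + 0.2227·3.1250] = 0.6173
Node d (S = 45.5): V_d = e^(−0.12)·[0.7773·3.1250 + 0.2227·28.1500] = 7.7152
Node 0 (S = 65): V_0 = e^(−0.12)·[0.7773·0.6173 + 0.2227·7.7152] = 1.9497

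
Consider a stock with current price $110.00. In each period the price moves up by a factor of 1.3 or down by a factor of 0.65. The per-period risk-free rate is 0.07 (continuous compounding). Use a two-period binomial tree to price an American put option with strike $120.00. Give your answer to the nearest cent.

$21.18

Risk-neutral probability p = (e^0.07 − 0.65)/(1.3 − 0.65) = 0.4225/0.6500 = 0.6500
Terminal stock prices: S_uu = 185.9, S_ud = 92.95, S_dd = 46.48
Terminal payoffs (K − S): max(-65.9, 0) = 0, max(27.05, 0) = 27.05, max(73.53, 0) = 73.53
Node u (S = 143): continuation = e^(−0.07)·[0.6500·0.0000 + 0.3500·27.0500] = 8.8271; exercise value = 0.0000 ≤ continuation, so V_u = 8.8271
Node d (S = 71.5): continuation = e^(−0.07)·[0.6500·27.0500 + 0.3500·73.5250] = 40.3873; exercise value = 48.5000 > continuation, so V_d = 48.5000 (exercise)
Node 0 (S = 110): continuation = e^(−0.07)·[0.6500·8.8271 + 0.3500·48.5000] = 21.1766; exercise value = 10.0000 ≤ continuation, so V_0 = 21.1766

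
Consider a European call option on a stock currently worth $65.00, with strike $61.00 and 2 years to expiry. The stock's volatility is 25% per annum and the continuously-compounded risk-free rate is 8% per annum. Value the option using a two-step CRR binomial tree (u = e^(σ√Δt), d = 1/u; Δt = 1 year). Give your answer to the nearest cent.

$15.92

CRR parameters: u = e^(σ√Δt) = e^(0.25·√1) = 1.2840, d = 1/u = 0.7788
Per-period rate: rΔt = 0.08·1 = 0.08, so R = e^0.08 = 1.0833
Risk-neutral probability p = (e^0.08 − 0.7788)/(1.2840 − 0.7788) = 0.3045/0.5052 = 0.6027
Terminal stock prices: S_uu = 107.2, S_ud = 65, S_dd = 39.42
Terminal payoffs (S − K): max(46.17, 0) = 46.17, max(4, 0) = 4, max(-21.58, 0) = 0
Node u (S = 83.46): V_u = e^(−0.08)·[0.6027·46.1669 + 0.3973·4.0000] = 27.1516
Node d (S = 50.62): V_d = e^(−0.08)·[0.6027·4.0000 + 0.3973·0.0000] = 2.2254
Node 0 (S = 65): V_0 = e^(−0.08)·[0.6027·27.1516 + 0.3973·2.2254] = 15.9217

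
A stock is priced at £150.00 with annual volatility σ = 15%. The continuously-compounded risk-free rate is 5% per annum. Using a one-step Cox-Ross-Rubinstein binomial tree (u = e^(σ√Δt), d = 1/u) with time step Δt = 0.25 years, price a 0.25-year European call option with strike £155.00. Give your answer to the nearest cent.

£3.73

CRR parameters: u = e^(σ√Δt) = e^(0.15·√0.25) = 1.0779, d = 1/u = 0.9277
Per-period rate: rΔt = 0.05·0.25 = 0.0125, so R = e^0.0125 = 1.0126
Risk-neutral probability p = (e^0.0125 − 0.9277)/(1.0779 − 0.9277) = 0.0848/0.1501 = 0.5650
Terminal stock prices: S_u = 161.7, S_d = 139.2
Terminal payoffs (S − K): max(6.683, 0) = 6.683, max(-15.84, 0) = 0
Node 0 (S = 150): V_0 = e^(−0.0125)·[0.5650·6.6826 + 0.4350·0.0000] = 3.7290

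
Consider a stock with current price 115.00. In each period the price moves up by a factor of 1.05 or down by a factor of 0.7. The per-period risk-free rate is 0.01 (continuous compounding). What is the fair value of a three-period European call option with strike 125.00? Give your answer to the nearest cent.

5.48

Risk-neutral probability p = (e^0.01 − 0.7)/(1.05 − 0.7) = 0.3101/0.3500 = 0.8859
Terminal stock prices: S_uuu = 133.1, S_uud = 88.75, S_udd = 59.17, S_ddd = 39.44
Terminal payoffs (S − K): max(8.127, 0) = 8.127, max(-36.25, 0) = 0, max(-65.83, 0) = 0, max(-85.56, 0) = 0
Node uu (S = 126.8): V_uu = e^(−0.01)·[0.8859·8.1269 + 0.1141·0.0000] = 7.1276
Node ud (S = 84.52): V_ud = e^(−0.01)·[0.8859·0.0000 + 0.1141·0.0000] = 0.0000
Node dd (S = 56.35): V_dd = e^(−0.01)·[0.8859·0.0000 + 0.1141·0.0000] = 0.0000
Node u (S = 120.8): V_u = e^(−0.01)·[0.8859·7.1276 + 0.1141·0.0000] = 6.2512
Node d (S = 80.5): V_d = e^(−0.01)·[0.8859·0.0000 + 0.1141·0.0000] = 0.0000
Node 0 (S = 115): V_0 = e^(−0.01)·[0.8859·6.2512 + 0.1141·0.0000] = 5.4826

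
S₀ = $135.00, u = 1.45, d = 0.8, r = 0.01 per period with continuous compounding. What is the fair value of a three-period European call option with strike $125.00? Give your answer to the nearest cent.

Risk-neutral probability p = (e^0.01 − 0.8)/(1.45 − 0.8) = 0.2101/0.6500 = 0.3232
Terminal stock prices: S_uuu = 411.6, S_uud = 227.1, S_udd = 125.3, S_ddd = 69.12
Terminal payoffs (S − K): max(286.6, 0) = 286.6, max(102.1, 0) = 102.1, max(0.28, 0) = 0.28, max(-55.88, 0) = 0
Node uu (S = 283.8): V_uu = e^(−0.01)·[0.3232·286.5644 + 0.6768·102.0700] = 160.0813
Node ud (S = 156.6): V_ud = e^(−0.01)·[0.3232·102.0700 + 0.6768·0.2800] = 32.8438
Node dd (S = 86.4): V_dd = e^(−0.01)·[0.3232·0.2800 + 0.6768·0.0000] = 0.0896
Node u (S = 195.8): V_u = e^(−0.01)·[0.3232·160.0813 + 0.6768·32.8438] = 73.2252
Node d (S = 108): V_d = e^(−0.01)·[0.3232·32.8438 + 0.6768·0.0896] = 10.5680
Node 0 (S = 135): V_0 = e^(−0.01)·[0.3232·73.2252 + 0.6768·10.5680] = 30.5093

$30.51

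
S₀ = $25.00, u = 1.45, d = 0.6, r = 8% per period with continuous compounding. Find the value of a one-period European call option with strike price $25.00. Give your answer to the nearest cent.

$5.90

Risk-neutral probability p = (e^0.08 − 0.6)/(1.45 − 0.6) = 0.4833/0.8500 = 0.5686
Terminal stock prices: S_u = 36.25, S_d = 15
Terminal payoffs (S − K): max(11.25, 0) = 11.25, max(-10, 0) = 0
Node 0 (S = 25): V_0 = e^(−0.08)·[0.5686·11.2500 + 0.4314·0.0000] = 5.9047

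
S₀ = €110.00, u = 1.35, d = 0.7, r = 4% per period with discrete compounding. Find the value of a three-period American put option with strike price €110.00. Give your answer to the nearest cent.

Risk-neutral probability p = (1 + 0.04 − 0.7)/(1.35 − 0.7) = 0.3400/0.6500 = 0.5231
Terminal stock prices: S_uuu = 270.6, S_uud = 140.3, S_udd = 72.76, S_ddd = 37.73
Terminal payoffs (K − S): max(-160.6, 0) = 0, max(-30.33, 0) = 0, max(37.24, 0) = 37.24, max(72.27, 0) = 72.27
Node uu (S = 200.5): continuation = 1/1.04·[0.5231·0.0000 + 0.4769·0.0000] = 0.0000; exercise value = 0.0000 ≤ continuation, so V_uu = 0.0000
Node ud (S = 103.9): continuation = 1/1.04·[0.5231·0.0000 + 0.4769·37.2350] = 17.0752; exercise value = 6.0500 ≤ continuation, so V_ud = 17.0752
Node dd (S = 53.9): continuation = 1/1.04·[0.5231·37.2350 + 0.4769·72.2700] = 51.8692; exercise value = 56.1000 > continuation, so V_dd = 56.1000 (exercise)
Node u (S = 148.5): continuation = 1/1.04·[0.5231·0.0000 + 0.4769·17.0752] = 7.8304; exercise value = 0.0000 ≤ continuation, so V_u = 7.8304
Node d (S = 77): continuation = 1/1.04·[0.5231·17.0752 + 0.4769·56.1000] = 34.3145; exercise value = 33.0000 ≤ continuation, so V_d = 34.3145
Node 0 (S = 110): continuation = 1/1.04·[0.5231·7.8304 + 0.4769·34.3145] = 19.6743; exercise value = 0.0000 ≤ continuation, so V_0 = 19.6743

€19.67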